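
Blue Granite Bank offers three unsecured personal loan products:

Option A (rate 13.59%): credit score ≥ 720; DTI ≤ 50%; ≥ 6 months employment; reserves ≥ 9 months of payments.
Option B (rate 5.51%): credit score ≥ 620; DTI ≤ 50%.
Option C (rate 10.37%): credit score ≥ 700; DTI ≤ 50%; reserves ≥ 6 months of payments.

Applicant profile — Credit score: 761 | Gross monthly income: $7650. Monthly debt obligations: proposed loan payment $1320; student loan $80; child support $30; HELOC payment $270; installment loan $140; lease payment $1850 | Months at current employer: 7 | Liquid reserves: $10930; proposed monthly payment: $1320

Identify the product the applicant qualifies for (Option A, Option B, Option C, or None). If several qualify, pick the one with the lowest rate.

Option B

Total debts = (1,320 + 80 + 30 + 270 + 140 + 1,850) = 3,690; DTI = 3,690/7,650 = 48.2%.
Reserves = 10,930/1,320 = 8.3 months.
Option A: score 761 ≥ 720; DTI 48.2% ≤ 50%; employment 7 ≥ 6 mo; reserves 8.3 < 9 mo → does not qualify.
Option B: score 761 ≥ 620; DTI 48.2% ≤ 50% → qualifies.
Option C: score 761 ≥ 700; DTI 48.2% ≤ 50%; reserves 8.3 ≥ 6 mo → qualifies.
Qualifying: Option B, Option C. Lowest rate is 5.51% → Option B.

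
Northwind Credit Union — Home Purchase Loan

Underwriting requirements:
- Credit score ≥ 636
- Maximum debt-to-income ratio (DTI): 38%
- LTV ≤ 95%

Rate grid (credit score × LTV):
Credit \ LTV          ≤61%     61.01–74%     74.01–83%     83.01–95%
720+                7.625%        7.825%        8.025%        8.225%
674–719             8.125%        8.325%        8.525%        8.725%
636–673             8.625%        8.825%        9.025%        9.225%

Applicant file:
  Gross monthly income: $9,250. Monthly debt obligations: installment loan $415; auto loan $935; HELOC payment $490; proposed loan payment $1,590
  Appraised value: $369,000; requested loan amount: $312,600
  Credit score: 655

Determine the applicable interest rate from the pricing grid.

9.225%

Credit score 655 ≥ 636; Total monthly debts = (415 + 935 + 490 + 1,590) = 3,430. DTI = 3,430/9,250 = 37.1% ≤ 38%
LTV = 312,600/369,000 = 84.7% ≤ 95%
Score 655 is in the 636–673 band; LTV 84.7% is in the 83.01–95% band → 9.225%.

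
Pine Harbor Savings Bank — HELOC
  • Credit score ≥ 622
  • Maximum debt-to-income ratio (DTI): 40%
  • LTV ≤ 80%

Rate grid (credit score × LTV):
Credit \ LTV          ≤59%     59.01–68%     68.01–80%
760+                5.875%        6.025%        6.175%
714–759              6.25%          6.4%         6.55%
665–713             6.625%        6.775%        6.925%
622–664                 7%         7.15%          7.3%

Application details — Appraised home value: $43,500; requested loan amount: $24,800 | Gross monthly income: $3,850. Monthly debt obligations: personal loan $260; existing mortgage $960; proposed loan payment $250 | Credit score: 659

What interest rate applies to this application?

Credit score 659 ≥ 622; Total monthly debts = (260 + 960 + 250) = 1,470. Debt-to-income = 1,470/3,850 = 38.2% — meets 40% limit
LTV: 24,800 ÷ 43,500 = 57%, within 80% cap
Credit 659 → row 622–664; LTV 57% → column ≤59%. Grid cell → 7%.

7%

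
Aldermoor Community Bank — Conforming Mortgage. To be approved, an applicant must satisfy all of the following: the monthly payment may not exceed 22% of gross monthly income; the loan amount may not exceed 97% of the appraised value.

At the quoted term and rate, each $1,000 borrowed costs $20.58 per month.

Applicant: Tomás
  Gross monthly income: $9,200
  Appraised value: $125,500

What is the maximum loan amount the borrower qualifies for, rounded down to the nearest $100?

Payment cap: 22% × $9,200 = $2,024/month.
At $20.58 per $1,000, that supports 2,024/20.58 × 1,000 ≈ $98,347 → $98,300.
LTV cap: 97% × $125,500 = $121,735 → $121,700.
Binding constraint: payment-to-income.

$98,300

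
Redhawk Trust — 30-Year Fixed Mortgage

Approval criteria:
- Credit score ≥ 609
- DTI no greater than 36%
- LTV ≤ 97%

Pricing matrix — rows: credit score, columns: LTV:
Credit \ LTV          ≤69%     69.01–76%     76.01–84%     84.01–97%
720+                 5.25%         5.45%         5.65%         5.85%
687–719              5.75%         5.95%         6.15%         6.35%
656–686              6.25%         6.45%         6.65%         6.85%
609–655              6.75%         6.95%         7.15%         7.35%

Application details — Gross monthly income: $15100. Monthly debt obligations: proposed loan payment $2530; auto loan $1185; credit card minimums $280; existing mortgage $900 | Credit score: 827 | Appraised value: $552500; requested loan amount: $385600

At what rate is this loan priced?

Credit score 827 ≥ 609; Total monthly debts = (2,530 + 1,185 + 280 + 900) = 4,895. Debt-to-income = 4,895/15,100 = 32.4% — meets 36% limit
LTV: 385,600 ÷ 552,500 = 69.8%, within 97% cap
Score 827 is in the 720+ band; LTV 69.8% is in the 69.01–76% band → 5.45%.

5.45%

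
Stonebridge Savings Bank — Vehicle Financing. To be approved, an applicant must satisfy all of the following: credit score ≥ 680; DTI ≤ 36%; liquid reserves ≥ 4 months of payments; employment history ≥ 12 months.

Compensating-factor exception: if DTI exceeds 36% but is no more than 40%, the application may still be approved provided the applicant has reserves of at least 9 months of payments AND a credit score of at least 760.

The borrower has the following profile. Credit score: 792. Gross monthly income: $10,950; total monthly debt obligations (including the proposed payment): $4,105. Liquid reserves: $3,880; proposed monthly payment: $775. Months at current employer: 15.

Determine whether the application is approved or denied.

Denied

Credit score 792 ≥ 680 (meets base)
DTI: 4,105 ÷ 10,950 = 37.5%, over the 36% base limit.
Reserves: 3,880 ÷ 775 = 5.0 months (meets 4-month minimum)
Employment 15 ≥ 12 months
37.5% falls in the override range (36%–40%), so the compensating-factor test applies.
Override check — reserves: 5.0 mo (short of 9); score: 792 (ok).
Override conditions not both satisfied; exception does not apply.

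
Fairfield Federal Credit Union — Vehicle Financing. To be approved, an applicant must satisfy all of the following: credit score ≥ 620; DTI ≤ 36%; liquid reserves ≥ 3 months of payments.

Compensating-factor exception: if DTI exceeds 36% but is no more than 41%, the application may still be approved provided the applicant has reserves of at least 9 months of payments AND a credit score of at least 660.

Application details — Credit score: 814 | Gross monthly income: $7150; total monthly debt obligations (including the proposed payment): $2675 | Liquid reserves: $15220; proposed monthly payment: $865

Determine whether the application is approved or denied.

Credit score 814 ≥ 620 (meets base)
DTI = 2,675/7,150 = 37.4% > 36% — standard DTI limit exceeded.
Liquid reserves cover 15,220/865 = 17.6 months — ≥ 3 required
37.4% falls in the override range (36%–41%), so the compensating-factor test applies.
Override check — reserves: 17.6 mo (ok); score: 814 (ok).
Both compensating conditions met → exception applies.

Approved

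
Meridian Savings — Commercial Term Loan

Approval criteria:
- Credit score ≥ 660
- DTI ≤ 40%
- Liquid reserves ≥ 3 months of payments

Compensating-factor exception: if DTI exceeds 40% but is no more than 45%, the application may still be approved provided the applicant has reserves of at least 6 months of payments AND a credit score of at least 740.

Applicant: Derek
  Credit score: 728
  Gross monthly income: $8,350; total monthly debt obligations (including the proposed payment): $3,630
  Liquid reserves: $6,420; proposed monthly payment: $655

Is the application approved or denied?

Credit score 728 ≥ 660 (meets base)
DTI: 3,630 ÷ 8,350 = 43.5%, over the 40% base limit.
Reserves: 6,420 ÷ 655 = 9.8 months (meets 3-month minimum)
DTI 43.5% is within the 40%–45% exception band; checking compensating factors.
Override check — reserves: 9.8 mo (ok); score: 728 (below 740).
Compensating-factor requirement not fully met.

Denied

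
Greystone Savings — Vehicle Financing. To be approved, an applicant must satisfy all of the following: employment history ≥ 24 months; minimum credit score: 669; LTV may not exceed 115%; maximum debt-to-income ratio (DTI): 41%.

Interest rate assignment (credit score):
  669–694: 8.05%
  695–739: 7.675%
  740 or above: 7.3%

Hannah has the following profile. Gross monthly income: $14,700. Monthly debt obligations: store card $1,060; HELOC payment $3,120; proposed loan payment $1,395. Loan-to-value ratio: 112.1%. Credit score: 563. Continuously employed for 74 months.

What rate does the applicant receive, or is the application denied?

Denied

Credit score 563 < 669 (below minimum)
LTV 112.1% ≤ 115%
Total monthly debts = (1,060 + 3,120 + 1,395) = 5,575. Debt-to-income = 5,575/14,700 = 37.9% — meets 41% limit
Employment 74 ≥ 24 months
Not all requirements met → denied.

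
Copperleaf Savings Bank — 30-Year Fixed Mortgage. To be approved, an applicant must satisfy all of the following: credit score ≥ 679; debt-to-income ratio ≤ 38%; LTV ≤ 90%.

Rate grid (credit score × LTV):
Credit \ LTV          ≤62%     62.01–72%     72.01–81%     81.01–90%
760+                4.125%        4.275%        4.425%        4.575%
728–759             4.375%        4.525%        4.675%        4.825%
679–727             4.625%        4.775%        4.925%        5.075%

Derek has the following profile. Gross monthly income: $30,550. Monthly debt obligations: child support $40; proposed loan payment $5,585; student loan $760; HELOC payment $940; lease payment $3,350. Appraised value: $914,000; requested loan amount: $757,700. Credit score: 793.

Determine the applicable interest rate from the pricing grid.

Credit score 793 ≥ 679; Total monthly debts = (40 + 5,585 + 760 + 940 + 3,350) = 10,675. DTI = 10,675/30,550 = 34.9% ≤ 38%
LTV = 757,700/914,000 = 82.9% ≤ 90%
Score 793 is in the 760+ band; LTV 82.9% is in the 81.01–90% band → 4.575%.

4.575%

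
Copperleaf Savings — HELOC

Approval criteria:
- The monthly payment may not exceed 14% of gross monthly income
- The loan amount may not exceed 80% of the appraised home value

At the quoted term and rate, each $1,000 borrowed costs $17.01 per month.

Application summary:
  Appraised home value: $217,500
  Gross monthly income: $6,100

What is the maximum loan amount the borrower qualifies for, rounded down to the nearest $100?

Payment cap: 14% × $6,100 = $854/month.
At $17.01 per $1,000, that supports 854/17.01 × 1,000 ≈ $50,205 → $50,200.
LTV cap: 80% × $217,500 = $174,000 → $174,000.
Binding constraint: payment-to-income.

$50,200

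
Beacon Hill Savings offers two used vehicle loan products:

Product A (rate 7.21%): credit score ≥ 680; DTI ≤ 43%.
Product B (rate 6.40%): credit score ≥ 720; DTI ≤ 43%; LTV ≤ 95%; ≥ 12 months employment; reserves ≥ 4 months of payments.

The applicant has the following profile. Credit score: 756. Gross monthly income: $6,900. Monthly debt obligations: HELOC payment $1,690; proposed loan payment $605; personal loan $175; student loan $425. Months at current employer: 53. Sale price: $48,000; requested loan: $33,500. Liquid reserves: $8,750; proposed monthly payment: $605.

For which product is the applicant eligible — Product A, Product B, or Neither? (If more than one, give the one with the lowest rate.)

Total debts = (1,690 + 605 + 175 + 425) = 2,895; DTI = 2,895/6,900 = 42%.
LTV = 33,500/48,000 = 69.8%.
Reserves = 8,750/605 = 14.5 months.
Product A: score 756 ≥ 680; DTI 42% ≤ 43% → qualifies.
Product B: score 756 ≥ 720; DTI 42% ≤ 43%; LTV 69.8% ≤ 95%; employment 53 ≥ 12 mo; reserves 14.5 ≥ 4 mo → qualifies.
Qualifying: Product A, Product B. Lowest rate is 6.40% → Product B.

Product B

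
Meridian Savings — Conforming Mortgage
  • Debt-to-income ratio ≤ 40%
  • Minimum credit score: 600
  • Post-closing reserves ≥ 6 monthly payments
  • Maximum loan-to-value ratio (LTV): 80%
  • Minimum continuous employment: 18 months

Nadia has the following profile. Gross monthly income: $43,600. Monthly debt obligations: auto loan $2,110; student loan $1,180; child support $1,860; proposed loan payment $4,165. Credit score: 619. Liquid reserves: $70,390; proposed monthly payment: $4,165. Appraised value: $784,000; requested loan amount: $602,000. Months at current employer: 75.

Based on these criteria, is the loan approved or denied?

Approved

Total monthly debts = (2,110 + 1,180 + 1,860 + 4,165) = 9,315. DTI = 9,315/43,600 = 21.4% ≤ 40%
Credit score 619 ≥ 600 (meets)
Reserves: 70,390 ÷ 4,165 = 16.9 months (meets 6-month minimum)
LTV = 602,000/784,000 = 76.8% ≤ 80%
Employment 75 ≥ 18 months
All criteria satisfied.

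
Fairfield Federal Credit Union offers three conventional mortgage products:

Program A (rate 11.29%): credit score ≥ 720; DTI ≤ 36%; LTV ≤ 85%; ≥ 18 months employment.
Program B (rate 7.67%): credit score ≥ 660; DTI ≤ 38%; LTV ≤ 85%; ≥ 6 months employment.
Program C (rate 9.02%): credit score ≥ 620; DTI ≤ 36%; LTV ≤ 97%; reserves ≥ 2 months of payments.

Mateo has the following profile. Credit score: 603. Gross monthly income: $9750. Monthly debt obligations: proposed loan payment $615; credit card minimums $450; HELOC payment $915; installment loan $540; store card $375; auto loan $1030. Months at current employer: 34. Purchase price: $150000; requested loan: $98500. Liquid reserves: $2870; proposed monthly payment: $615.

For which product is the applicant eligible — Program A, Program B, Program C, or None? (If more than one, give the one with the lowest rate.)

None

Total debts = (615 + 450 + 915 + 540 + 375 + 1,030) = 3,925; DTI = 3,925/9,750 = 40.3%.
LTV = 98,500/150,000 = 65.7%.
Reserves = 2,870/615 = 4.7 months.
Program A: score 603 < 720; DTI 40.3% > 36%; LTV 65.7% ≤ 85%; employment 34 ≥ 18 mo → does not qualify.
Program B: score 603 < 660; DTI 40.3% > 38%; LTV 65.7% ≤ 85%; employment 34 ≥ 6 mo → does not qualify.
Program C: score 603 < 620; DTI 40.3% > 36%; LTV 65.7% ≤ 97%; reserves 4.7 ≥ 2 mo → does not qualify.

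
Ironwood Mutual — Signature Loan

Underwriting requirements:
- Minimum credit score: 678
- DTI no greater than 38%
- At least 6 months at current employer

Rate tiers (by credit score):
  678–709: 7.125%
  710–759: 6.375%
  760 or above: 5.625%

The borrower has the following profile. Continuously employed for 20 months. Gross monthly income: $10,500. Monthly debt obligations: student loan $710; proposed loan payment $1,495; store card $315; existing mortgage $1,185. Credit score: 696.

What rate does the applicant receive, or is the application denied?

Credit score 696 ≥ 678 (meets minimum)
Employment 20 ≥ 6 months
Total monthly debts = (710 + 1,495 + 315 + 1,185) = 3,705. DTI: 3,705 ÷ 10,500 = 35.3%, within the 38% cap
All requirements met. Score 696 falls in the 678–709 tier → 7.125%.

Approved at 7.125%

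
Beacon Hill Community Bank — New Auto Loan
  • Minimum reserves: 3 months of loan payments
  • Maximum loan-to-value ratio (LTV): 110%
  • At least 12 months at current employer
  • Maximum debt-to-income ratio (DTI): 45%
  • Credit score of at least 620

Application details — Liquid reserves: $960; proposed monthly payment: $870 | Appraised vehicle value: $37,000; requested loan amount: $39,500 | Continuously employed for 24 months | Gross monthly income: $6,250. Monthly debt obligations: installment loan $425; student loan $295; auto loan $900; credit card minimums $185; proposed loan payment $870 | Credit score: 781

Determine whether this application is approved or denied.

Denied

Reserves = 960/870 = 1.1 months < 3
LTV: 39,500 ÷ 37,000 = 106.8%, within 110% cap
Employment 24 ≥ 12 months
Total monthly debts = (425 + 295 + 900 + 185 + 870) = 2,675. Debt-to-income = 2,675/6,250 = 42.8% — meets 45% limit
Credit score 781 ≥ 620 (meets)
Fails on reserves.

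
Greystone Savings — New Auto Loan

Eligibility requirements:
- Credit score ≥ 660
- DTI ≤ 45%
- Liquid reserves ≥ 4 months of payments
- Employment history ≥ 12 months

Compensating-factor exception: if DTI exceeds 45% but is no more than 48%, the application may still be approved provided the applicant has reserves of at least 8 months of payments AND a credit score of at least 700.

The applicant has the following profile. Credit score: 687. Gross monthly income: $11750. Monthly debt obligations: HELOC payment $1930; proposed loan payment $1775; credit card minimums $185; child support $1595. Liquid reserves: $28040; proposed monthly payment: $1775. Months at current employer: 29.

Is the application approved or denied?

Denied

Credit score 687 ≥ 660 (meets base)
Total debts = (1,930 + 1,775 + 185 + 1,595) = 5,485. DTI: 5,485 ÷ 11,750 = 46.7%, over the 45% base limit.
Liquid reserves cover 28,040/1,775 = 15.8 months — ≥ 4 required
Employment 29 ≥ 12 months
DTI 46.7% is within the 45%–48% exception band; checking compensating factors.
Override check — reserves: 15.8 mo (ok); score: 687 (below 700).
Compensating-factor requirement not fully met.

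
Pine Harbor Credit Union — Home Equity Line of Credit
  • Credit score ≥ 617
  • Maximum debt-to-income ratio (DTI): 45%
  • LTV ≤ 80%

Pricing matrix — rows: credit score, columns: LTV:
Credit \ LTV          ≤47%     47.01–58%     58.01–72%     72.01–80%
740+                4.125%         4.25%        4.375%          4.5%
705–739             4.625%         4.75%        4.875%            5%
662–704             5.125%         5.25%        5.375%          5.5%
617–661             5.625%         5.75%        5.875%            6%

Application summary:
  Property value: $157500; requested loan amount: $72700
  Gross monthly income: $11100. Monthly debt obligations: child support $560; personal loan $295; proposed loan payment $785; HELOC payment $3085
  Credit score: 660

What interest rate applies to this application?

Credit score 660 ≥ 617; Total monthly debts = (560 + 295 + 785 + 3,085) = 4,725. Debt-to-income = 4,725/11,100 = 42.6% — meets 45% limit
Loan-to-value = 72,700/157,500 = 46.2% — pass (80% max)
Score 660 is in the 617–661 band; LTV 46.2% is in the ≤47% band → 5.625%.

5.625%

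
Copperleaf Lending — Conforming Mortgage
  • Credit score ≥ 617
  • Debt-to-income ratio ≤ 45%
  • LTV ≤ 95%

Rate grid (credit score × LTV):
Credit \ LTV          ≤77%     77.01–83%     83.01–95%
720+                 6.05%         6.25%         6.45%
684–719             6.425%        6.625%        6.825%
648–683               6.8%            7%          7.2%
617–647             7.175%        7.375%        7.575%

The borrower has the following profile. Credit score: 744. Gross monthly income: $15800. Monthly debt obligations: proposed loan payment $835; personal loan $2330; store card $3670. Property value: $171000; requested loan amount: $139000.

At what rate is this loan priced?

6.25%

Credit score 744 ≥ 617; Total monthly debts = (835 + 2,330 + 3,670) = 6,835. DTI: 6,835 ÷ 15,800 = 43.3%, within the 45% cap
LTV = 139,000/171,000 = 81.3% ≤ 95%
Credit 744 → row 720+; LTV 81.3% → column 77.01–83%. Grid cell → 6.25%.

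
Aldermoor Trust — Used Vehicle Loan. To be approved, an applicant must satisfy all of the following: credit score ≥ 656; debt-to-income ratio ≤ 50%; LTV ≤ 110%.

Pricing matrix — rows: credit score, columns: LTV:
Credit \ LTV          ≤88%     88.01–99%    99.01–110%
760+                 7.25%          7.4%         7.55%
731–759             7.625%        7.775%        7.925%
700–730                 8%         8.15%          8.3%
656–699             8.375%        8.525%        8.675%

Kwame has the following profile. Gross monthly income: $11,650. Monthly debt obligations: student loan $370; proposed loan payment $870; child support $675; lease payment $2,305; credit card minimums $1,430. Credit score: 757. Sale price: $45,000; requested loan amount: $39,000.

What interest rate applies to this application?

Credit score 757 ≥ 656; Total monthly debts = (370 + 870 + 675 + 2,305 + 1,430) = 5,650. Debt-to-income = 5,650/11,650 = 48.5% — meets 50% limit
Loan-to-value = 39,000/45,000 = 86.7% — pass (110% max)
Credit 757 → row 731–759; LTV 86.7% → column ≤88%. Grid cell → 7.625%.

7.625%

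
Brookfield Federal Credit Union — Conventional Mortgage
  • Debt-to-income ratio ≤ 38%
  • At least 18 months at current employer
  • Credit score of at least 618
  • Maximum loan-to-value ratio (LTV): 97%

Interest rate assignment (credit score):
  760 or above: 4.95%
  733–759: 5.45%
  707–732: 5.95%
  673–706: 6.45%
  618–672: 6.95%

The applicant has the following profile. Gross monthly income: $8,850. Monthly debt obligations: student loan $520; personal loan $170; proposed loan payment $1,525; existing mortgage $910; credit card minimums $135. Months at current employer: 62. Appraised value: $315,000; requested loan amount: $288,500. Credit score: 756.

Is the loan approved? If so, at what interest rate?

Credit score 756 ≥ 618 (meets minimum)
LTV = 288,500/315,000 = 91.6% ≤ 97%
Total monthly debts = (520 + 170 + 1,525 + 910 + 135) = 3,260. DTI: 3,260 ÷ 8,850 = 36.8%, within the 38% cap
Employment 62 ≥ 18 months
All requirements met. Score 756 falls in the 733–759 tier → 5.45%.

Approved at 5.45%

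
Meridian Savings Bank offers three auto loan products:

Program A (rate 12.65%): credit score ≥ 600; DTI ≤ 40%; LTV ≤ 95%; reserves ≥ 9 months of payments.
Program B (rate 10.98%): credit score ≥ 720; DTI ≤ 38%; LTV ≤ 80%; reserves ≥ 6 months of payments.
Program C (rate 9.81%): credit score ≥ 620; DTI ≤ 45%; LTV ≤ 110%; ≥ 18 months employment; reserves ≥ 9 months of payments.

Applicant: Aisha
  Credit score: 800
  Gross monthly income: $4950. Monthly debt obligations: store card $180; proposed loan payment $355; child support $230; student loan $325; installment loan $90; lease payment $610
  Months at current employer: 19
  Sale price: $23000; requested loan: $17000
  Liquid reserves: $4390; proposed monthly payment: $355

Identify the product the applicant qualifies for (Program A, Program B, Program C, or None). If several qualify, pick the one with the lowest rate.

Program C

Total debts = (180 + 355 + 230 + 325 + 90 + 610) = 1,790; DTI = 1,790/4,950 = 36.2%.
LTV = 17,000/23,000 = 73.9%.
Reserves = 4,390/355 = 12.4 months.
Program A: score 800 ≥ 600; DTI 36.2% ≤ 40%; LTV 73.9% ≤ 95%; reserves 12.4 ≥ 9 mo → qualifies.
Program B: score 800 ≥ 720; DTI 36.2% ≤ 38%; LTV 73.9% ≤ 80%; reserves 12.4 ≥ 6 mo → qualifies.
Program C: score 800 ≥ 620; DTI 36.2% ≤ 45%; LTV 73.9% ≤ 110%; employment 19 ≥ 18 mo; reserves 12.4 ≥ 9 mo → qualifies.
Qualifying: Program A, Program B, Program C. Lowest rate is 9.81% → Program C.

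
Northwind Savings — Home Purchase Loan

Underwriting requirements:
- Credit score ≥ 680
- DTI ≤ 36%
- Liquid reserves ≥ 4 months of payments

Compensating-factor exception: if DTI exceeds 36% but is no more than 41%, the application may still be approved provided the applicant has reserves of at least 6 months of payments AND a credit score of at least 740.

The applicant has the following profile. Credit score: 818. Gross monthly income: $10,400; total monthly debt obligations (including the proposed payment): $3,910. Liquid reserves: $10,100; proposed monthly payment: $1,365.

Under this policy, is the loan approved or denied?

Credit score 818 ≥ 680 (meets base)
DTI = 3,910/10,400 = 37.6% > 36% — standard DTI limit exceeded.
Liquid reserves cover 10,100/1,365 = 7.4 months — ≥ 4 required
DTI 37.6% is within the 36%–41% exception band; checking compensating factors.
Override check — reserves: 7.4 mo (ok); score: 818 (ok).
Both override conditions satisfied; DTI exception granted.

Approved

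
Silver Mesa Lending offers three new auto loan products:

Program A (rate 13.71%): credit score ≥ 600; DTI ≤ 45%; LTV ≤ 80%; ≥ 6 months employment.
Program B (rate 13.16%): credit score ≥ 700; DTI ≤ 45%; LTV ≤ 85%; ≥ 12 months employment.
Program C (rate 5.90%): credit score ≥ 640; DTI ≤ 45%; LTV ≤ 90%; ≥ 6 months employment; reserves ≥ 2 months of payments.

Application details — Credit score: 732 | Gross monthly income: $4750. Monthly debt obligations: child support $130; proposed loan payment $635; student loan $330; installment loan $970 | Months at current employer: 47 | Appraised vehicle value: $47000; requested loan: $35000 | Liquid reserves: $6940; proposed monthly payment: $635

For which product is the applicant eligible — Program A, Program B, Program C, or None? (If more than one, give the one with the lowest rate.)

Total debts = (130 + 635 + 330 + 970) = 2,065; DTI = 2,065/4,750 = 43.5%.
LTV = 35,000/47,000 = 74.5%.
Reserves = 6,940/635 = 10.9 months.
Program A: score 732 ≥ 600; DTI 43.5% ≤ 45%; LTV 74.5% ≤ 80%; employment 47 ≥ 6 mo → qualifies.
Program B: score 732 ≥ 700; DTI 43.5% ≤ 45%; LTV 74.5% ≤ 85%; employment 47 ≥ 12 mo → qualifies.
Program C: score 732 ≥ 640; DTI 43.5% ≤ 45%; LTV 74.5% ≤ 90%; employment 47 ≥ 6 mo; reserves 10.9 ≥ 2 mo → qualifies.
Qualifying: Program A, Program B, Program C. Lowest rate is 5.90% → Program C.

Program C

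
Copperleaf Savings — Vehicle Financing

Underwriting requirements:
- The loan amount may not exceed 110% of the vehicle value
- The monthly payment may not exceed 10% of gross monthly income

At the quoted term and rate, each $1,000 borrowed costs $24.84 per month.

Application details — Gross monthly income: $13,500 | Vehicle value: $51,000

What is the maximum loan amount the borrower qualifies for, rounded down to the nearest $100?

$54,300

Payment cap: 10% × $13,500 = $1,350/month.
At $24.84 per $1,000, that supports 1,350/24.84 × 1,000 ≈ $54,347 → $54,300.
LTV cap: 110% × $51,000 = $56,100 → $56,100.
Binding constraint: payment-to-income.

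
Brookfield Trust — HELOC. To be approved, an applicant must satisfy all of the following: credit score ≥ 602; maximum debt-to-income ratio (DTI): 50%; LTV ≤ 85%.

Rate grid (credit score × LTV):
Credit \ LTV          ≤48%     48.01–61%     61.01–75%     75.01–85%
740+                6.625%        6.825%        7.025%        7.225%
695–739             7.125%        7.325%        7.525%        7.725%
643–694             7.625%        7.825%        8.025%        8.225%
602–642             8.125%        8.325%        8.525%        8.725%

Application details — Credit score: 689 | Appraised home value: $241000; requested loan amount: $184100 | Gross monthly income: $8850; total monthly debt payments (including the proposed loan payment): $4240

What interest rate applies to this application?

Credit score 689 ≥ 602; Debt-to-income = 4,240/8,850 = 47.9% — meets 50% limit
LTV: 184,100 ÷ 241,000 = 76.4%, within 85% cap
Credit 689 → row 643–694; LTV 76.4% → column 75.01–85%. Grid cell → 8.225%.

8.225%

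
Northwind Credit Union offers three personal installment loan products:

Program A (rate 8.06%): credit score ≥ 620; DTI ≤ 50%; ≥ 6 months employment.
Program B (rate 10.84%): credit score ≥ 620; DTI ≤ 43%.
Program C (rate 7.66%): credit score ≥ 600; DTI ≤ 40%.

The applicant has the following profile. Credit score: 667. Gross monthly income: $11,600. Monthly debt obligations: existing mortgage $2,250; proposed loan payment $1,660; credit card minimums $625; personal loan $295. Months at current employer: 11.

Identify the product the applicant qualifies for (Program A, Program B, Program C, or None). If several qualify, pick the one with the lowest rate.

Total debts = (2,250 + 1,660 + 625 + 295) = 4,830; DTI = 4,830/11,600 = 41.6%.
Program A: score 667 ≥ 620; DTI 41.6% ≤ 50%; employment 11 ≥ 6 mo → qualifies.
Program B: score 667 ≥ 620; DTI 41.6% ≤ 43% → qualifies.
Program C: score 667 ≥ 600; DTI 41.6% > 40% → does not qualify.
Qualifying: Program A, Program B. Lowest rate is 8.06% → Program A.

Program A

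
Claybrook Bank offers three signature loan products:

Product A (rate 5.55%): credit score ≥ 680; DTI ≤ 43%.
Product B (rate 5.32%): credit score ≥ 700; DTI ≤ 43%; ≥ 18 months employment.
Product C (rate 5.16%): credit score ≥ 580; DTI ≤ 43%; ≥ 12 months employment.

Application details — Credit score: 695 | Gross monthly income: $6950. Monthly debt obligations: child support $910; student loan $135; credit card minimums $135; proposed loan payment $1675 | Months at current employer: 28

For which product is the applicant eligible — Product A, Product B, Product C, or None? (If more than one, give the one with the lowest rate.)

Product C

Total debts = (910 + 135 + 135 + 1,675) = 2,855; DTI = 2,855/6,950 = 41.1%.
Product A: score 695 ≥ 680; DTI 41.1% ≤ 43% → qualifies.
Product B: score 695 < 700; DTI 41.1% ≤ 43%; employment 28 ≥ 18 mo → does not qualify.
Product C: score 695 ≥ 580; DTI 41.1% ≤ 43%; employment 28 ≥ 12 mo → qualifies.
Qualifying: Product A, Product C. Lowest rate is 5.16% → Product C.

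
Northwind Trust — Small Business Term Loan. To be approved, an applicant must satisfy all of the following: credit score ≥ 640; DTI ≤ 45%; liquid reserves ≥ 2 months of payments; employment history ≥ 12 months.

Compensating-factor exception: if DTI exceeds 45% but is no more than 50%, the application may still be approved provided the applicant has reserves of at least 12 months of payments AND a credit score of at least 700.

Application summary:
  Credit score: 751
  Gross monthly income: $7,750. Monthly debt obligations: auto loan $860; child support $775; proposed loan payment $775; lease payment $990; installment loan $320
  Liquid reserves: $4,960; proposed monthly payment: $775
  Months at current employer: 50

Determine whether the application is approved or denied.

Denied

Credit score 751 ≥ 640 (meets base)
Total debts = (860 + 775 + 775 + 990 + 320) = 3,720. DTI = 3,720/7,750 = 48% > 45% — standard DTI limit exceeded.
Reserves: 4,960 ÷ 775 = 6.4 months (meets 2-month minimum)
Employment 50 ≥ 12 months
48% falls in the override range (45%–50%), so the compensating-factor test applies.
Reserves 6.4 < 12 months; credit score 751 ≥ 700.
Compensating-factor requirement not fully met.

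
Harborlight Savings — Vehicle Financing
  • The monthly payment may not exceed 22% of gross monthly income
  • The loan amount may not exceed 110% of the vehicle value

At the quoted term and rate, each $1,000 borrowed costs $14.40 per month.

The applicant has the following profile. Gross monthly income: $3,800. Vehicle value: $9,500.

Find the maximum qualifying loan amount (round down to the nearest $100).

Payment cap: 22% × $3,800 = $836/month.
At $14.40 per $1,000, that supports 836/14.40 × 1,000 ≈ $58,055 → $58,000.
LTV cap: 110% × $9,500 = $10,450 → $10,400.
Binding constraint: loan-to-value.

$10,400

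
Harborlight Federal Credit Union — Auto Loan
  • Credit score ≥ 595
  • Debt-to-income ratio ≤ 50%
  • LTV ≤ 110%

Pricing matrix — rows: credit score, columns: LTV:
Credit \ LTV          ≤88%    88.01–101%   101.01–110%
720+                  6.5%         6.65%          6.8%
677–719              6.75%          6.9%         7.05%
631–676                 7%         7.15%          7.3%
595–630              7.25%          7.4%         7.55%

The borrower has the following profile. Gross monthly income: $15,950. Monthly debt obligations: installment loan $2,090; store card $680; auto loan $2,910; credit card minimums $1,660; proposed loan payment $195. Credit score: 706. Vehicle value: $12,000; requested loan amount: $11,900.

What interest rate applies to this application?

6.9%

Credit score 706 ≥ 595; Total monthly debts = (2,090 + 680 + 2,910 + 1,660 + 195) = 7,535. Debt-to-income = 7,535/15,950 = 47.2% — meets 50% limit
Loan-to-value = 11,900/12,000 = 99.2% — pass (110% max)
Row: 706 falls in 677–719. Column: 99.2% falls in 88.01–101%. Rate = 6.9%.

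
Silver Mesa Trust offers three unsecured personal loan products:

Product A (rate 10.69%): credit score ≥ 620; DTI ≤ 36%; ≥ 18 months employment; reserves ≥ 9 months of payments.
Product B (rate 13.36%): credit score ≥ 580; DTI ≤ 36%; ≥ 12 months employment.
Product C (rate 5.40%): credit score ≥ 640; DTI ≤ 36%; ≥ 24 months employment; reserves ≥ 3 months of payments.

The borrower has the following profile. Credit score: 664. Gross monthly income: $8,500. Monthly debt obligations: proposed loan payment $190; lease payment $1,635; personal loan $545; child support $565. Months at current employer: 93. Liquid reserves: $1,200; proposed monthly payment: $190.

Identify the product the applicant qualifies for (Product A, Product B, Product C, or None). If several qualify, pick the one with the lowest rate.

Total debts = (190 + 1,635 + 545 + 565) = 2,935; DTI = 2,935/8,500 = 34.5%.
Reserves = 1,200/190 = 6.3 months.
Product A: score 664 ≥ 620; DTI 34.5% ≤ 36%; employment 93 ≥ 18 mo; reserves 6.3 < 9 mo → does not qualify.
Product B: score 664 ≥ 580; DTI 34.5% ≤ 36%; employment 93 ≥ 12 mo → qualifies.
Product C: score 664 ≥ 640; DTI 34.5% ≤ 36%; employment 93 ≥ 24 mo; reserves 6.3 ≥ 3 mo → qualifies.
Qualifying: Product B, Product C. Lowest rate is 5.40% → Product C.

Product C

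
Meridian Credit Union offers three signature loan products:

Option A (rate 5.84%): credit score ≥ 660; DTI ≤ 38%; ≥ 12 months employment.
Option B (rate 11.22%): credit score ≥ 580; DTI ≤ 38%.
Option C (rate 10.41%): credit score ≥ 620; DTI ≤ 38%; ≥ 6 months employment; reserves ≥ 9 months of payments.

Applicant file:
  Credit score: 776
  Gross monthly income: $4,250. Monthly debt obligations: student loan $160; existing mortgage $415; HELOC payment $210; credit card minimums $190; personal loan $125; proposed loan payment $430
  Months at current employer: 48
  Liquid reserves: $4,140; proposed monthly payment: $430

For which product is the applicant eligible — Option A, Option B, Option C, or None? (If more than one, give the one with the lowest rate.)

Total debts = (160 + 415 + 210 + 190 + 125 + 430) = 1,530; DTI = 1,530/4,250 = 36%.
Reserves = 4,140/430 = 9.6 months.
Option A: score 776 ≥ 660; DTI 36% ≤ 38%; employment 48 ≥ 12 mo → qualifies.
Option B: score 776 ≥ 580; DTI 36% ≤ 38% → qualifies.
Option C: score 776 ≥ 620; DTI 36% ≤ 38%; employment 48 ≥ 6 mo; reserves 9.6 ≥ 9 mo → qualifies.
Qualifying: Option A, Option B, Option C. Lowest rate is 5.84% → Option A.

Option A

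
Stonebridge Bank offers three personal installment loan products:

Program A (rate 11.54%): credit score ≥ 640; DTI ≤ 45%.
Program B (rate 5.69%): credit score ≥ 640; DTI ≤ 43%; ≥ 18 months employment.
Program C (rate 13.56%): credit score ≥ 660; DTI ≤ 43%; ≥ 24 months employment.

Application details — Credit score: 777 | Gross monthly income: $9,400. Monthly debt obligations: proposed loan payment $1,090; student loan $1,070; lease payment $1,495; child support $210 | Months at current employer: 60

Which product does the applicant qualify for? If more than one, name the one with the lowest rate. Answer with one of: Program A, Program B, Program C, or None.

Program B

Total debts = (1,090 + 1,070 + 1,495 + 210) = 3,865; DTI = 3,865/9,400 = 41.1%.
Program A: score 777 ≥ 640; DTI 41.1% ≤ 45% → qualifies.
Program B: score 777 ≥ 640; DTI 41.1% ≤ 43%; employment 60 ≥ 18 mo → qualifies.
Program C: score 777 ≥ 660; DTI 41.1% ≤ 43%; employment 60 ≥ 24 mo → qualifies.
Qualifying: Program A, Program B, Program C. Lowest rate is 5.69% → Program B.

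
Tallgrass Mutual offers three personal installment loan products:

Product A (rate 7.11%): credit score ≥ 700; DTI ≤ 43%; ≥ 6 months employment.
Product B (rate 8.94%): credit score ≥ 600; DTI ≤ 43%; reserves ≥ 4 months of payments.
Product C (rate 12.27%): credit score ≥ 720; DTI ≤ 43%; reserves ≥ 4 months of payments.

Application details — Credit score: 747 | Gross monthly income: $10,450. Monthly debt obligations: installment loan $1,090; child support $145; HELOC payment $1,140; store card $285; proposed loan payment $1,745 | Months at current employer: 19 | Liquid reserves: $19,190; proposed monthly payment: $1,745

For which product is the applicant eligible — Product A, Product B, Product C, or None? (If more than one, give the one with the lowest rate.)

Product A

Total debts = (1,090 + 145 + 1,140 + 285 + 1,745) = 4,405; DTI = 4,405/10,450 = 42.2%.
Reserves = 19,190/1,745 = 11.0 months.
Product A: score 747 ≥ 700; DTI 42.2% ≤ 43%; employment 19 ≥ 6 mo → qualifies.
Product B: score 747 ≥ 600; DTI 42.2% ≤ 43%; reserves 11.0 ≥ 4 mo → qualifies.
Product C: score 747 ≥ 720; DTI 42.2% ≤ 43%; reserves 11.0 ≥ 4 mo → qualifies.
Qualifying: Product A, Product B, Product C. Lowest rate is 7.11% → Product A.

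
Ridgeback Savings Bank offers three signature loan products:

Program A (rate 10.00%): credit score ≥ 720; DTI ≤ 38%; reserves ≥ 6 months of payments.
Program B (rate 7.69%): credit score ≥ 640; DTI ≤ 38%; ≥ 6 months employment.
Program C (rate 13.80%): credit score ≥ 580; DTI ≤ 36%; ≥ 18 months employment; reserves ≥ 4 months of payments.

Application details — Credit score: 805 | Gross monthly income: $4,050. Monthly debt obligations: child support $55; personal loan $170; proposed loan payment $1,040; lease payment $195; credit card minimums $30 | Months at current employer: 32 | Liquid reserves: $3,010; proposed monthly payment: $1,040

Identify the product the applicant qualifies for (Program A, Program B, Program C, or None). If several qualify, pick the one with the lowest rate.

Total debts = (55 + 170 + 1,040 + 195 + 30) = 1,490; DTI = 1,490/4,050 = 36.8%.
Reserves = 3,010/1,040 = 2.9 months.
Program A: score 805 ≥ 720; DTI 36.8% ≤ 38%; reserves 2.9 < 6 mo → does not qualify.
Program B: score 805 ≥ 640; DTI 36.8% ≤ 38%; employment 32 ≥ 6 mo → qualifies.
Program C: score 805 ≥ 580; DTI 36.8% > 36%; employment 32 ≥ 18 mo; reserves 2.9 < 4 mo → does not qualify.

Program B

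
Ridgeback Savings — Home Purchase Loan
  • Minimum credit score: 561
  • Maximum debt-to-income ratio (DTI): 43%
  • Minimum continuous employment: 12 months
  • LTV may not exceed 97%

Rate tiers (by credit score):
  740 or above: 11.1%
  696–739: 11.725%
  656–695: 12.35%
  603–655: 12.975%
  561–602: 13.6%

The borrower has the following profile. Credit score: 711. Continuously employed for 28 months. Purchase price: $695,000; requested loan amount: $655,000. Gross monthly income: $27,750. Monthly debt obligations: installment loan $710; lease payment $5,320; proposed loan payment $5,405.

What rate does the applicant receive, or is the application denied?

Approved at 11.725%

Credit score 711 ≥ 561 (meets minimum)
Employment 28 ≥ 12 months
LTV: 655,000 ÷ 695,000 = 94.2%, within 97% cap
Total monthly debts = (710 + 5,320 + 5,405) = 11,435. DTI: 11,435 ÷ 27,750 = 41.2%, within the 43% cap
All requirements met. Score 711 falls in the 696–739 tier → 11.725%.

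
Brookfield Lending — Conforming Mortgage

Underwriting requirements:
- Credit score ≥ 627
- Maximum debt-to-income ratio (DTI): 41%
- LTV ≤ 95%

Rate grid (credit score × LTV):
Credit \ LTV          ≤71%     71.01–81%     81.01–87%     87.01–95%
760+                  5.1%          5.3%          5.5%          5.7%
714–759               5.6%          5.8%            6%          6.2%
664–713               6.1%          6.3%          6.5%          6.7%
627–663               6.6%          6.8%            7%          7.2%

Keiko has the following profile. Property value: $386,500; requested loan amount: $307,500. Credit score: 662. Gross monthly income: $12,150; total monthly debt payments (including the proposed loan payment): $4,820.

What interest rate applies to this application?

Credit score 662 ≥ 627; DTI: 4,820 ÷ 12,150 = 39.7%, within the 41% cap
Loan-to-value = 307,500/386,500 = 79.6% — pass (95% max)
Credit 662 → row 627–663; LTV 79.6% → column 71.01–81%. Grid cell → 6.8%.

6.8%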